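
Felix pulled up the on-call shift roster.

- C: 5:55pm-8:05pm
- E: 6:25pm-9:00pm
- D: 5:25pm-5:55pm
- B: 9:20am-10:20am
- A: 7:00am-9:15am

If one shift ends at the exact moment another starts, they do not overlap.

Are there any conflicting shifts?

Yes

Sorted by start: A, B, D, C, E.
B starts after A ends, so A has no further overlaps.
D starts after B ends, so B has no further overlaps.
C starts exactly when D ends (back-to-back, no overlap), so D has no further overlaps.
E starts before C ends → C and E overlap.
That's a conflict, so the schedule is not conflict-free.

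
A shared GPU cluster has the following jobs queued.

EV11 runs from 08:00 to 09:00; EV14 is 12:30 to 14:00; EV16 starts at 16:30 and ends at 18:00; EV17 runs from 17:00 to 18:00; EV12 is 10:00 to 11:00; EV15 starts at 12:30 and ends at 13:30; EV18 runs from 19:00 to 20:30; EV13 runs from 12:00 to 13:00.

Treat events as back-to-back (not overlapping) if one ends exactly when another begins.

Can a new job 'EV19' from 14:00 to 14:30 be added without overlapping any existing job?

EV11: ends 09:00 at or before EV19 starts 14:00 → clear.
EV12: ends 11:00 at or before EV19 starts 14:00 → clear.
EV13: ends 13:00 at or before EV19 starts 14:00 → clear.
EV14: ends 14:00 at or before EV19 starts 14:00 → clear.
EV15: ends 13:30 at or before EV19 starts 14:00 → clear.
EV16: starts 16:30 at or after EV19 ends 14:30 → clear.
EV17: starts 17:00 at or after EV19 ends 14:30 → clear.
EV18: starts 19:00 at or after EV19 ends 14:30 → clear.

Yes — the slot is free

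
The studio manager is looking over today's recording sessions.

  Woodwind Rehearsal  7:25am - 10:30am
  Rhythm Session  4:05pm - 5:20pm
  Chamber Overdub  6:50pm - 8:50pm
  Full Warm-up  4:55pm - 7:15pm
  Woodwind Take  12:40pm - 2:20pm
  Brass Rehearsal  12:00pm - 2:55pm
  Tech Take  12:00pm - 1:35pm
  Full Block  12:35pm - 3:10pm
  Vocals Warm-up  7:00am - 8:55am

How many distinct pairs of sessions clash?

Check each pair: they overlap iff neither finishes before the other starts.
Sorted by start: Vocals Warm-up, Woodwind Rehearsal, Brass Rehearsal, Tech Take, Full Block, Woodwind Take, Rhythm Session, Full Warm-up, Chamber Overdub.
Woodwind Rehearsal starts before Vocals Warm-up ends → Vocals Warm-up and Woodwind Rehearsal overlap.
Brass Rehearsal starts after Vocals Warm-up ends, so nothing later overlaps Vocals Warm-up either.
Brass Rehearsal starts after Woodwind Rehearsal ends, so nothing later overlaps Woodwind Rehearsal either.
Tech Take starts before Brass Rehearsal ends → Brass Rehearsal and Tech Take overlap.
Full Block starts before Brass Rehearsal ends → Brass Rehearsal and Full Block overlap.
Woodwind Take starts before Brass Rehearsal ends → Brass Rehearsal and Woodwind Take overlap.
Rhythm Session starts after Brass Rehearsal ends, so nothing later overlaps Brass Rehearsal either.
Full Block starts before Tech Take ends → Tech Take and Full Block overlap.
Woodwind Take starts before Tech Take ends → Tech Take and Woodwind Take overlap.
Rhythm Session starts after Tech Take ends, so nothing later overlaps Tech Take either.
Woodwind Take starts before Full Block ends → Full Block and Woodwind Take overlap.
Rhythm Session starts after Full Block ends, so nothing later overlaps Full Block either.
Rhythm Session starts after Woodwind Take ends, so nothing later overlaps Woodwind Take either.
Full Warm-up starts before Rhythm Session ends → Rhythm Session and Full Warm-up overlap.
Chamber Overdub starts after Rhythm Session ends.
Chamber Overdub starts before Full Warm-up ends → Full Warm-up and Chamber Overdub overlap.
Overlapping pairs: Brass Rehearsal & Full Block, Brass Rehearsal & Tech Take, Brass Rehearsal & Woodwind Take, Chamber Overdub & Full Warm-up, Full Block & Tech Take, Full Block & Woodwind Take, Full Warm-up & Rhythm Session, Tech Take & Woodwind Take, Vocals Warm-up & Woodwind Rehearsal — 9 in total.

9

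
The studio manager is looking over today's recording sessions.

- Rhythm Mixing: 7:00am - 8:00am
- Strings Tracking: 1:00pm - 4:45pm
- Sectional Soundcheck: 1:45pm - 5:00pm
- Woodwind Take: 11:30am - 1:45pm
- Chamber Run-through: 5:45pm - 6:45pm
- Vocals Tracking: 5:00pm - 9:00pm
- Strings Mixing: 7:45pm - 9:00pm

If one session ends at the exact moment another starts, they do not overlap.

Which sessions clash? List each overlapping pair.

Two intervals overlap when each starts before the other ends.
Sorted by start: Rhythm Mixing, Woodwind Take, Strings Tracking, Sectional Soundcheck, Vocals Tracking, Chamber Run-through, Strings Mixing.
Woodwind Take starts after Rhythm Mixing ends, so Rhythm Mixing has no further overlaps.
Strings Tracking starts before Woodwind Take ends → Woodwind Take and Strings Tracking overlap.
Sectional Soundcheck starts exactly when Woodwind Take ends (back-to-back, no overlap), so Woodwind Take has no further overlaps.
Sectional Soundcheck starts before Strings Tracking ends → Strings Tracking and Sectional Soundcheck overlap.
Vocals Tracking starts after Strings Tracking ends, so Strings Tracking has no further overlaps.
Vocals Tracking starts exactly when Sectional Soundcheck ends (back-to-back, no overlap), so Sectional Soundcheck has no further overlaps.
Chamber Run-through starts before Vocals Tracking ends → Vocals Tracking and Chamber Run-through overlap.
Strings Mixing starts before Vocals Tracking ends → Vocals Tracking and Strings Mixing overlap.
Strings Mixing starts after Chamber Run-through ends.

Chamber Run-through & Vocals Tracking, Sectional Soundcheck & Strings Tracking, Strings Mixing & Vocals Tracking, Strings Tracking & Woodwind Take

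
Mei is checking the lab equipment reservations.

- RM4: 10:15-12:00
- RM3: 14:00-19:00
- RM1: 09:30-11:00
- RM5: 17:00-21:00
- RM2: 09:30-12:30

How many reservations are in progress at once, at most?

3

Sweep the timeline, counting +1 at each start and −1 at each end (ends before starts at a tie):
09:30 start RM1 → 1
09:30 start RM2 → 2
10:15 start RM4 → 3
11:00 end RM1 → 2
12:00 end RM4 → 1
12:30 end RM2 → 0
14:00 start RM3 → 1
17:00 start RM5 → 2
19:00 end RM3 → 1
21:00 end RM5 → 0
Peak is 3, at 10:15 (RM1, RM2, RM4).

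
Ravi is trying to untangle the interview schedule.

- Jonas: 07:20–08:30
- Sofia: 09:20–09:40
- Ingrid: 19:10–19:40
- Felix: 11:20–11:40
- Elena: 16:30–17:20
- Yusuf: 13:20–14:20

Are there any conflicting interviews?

Sorted by start: Jonas, Sofia, Felix, Yusuf, Elena, Ingrid.
Sofia starts after Jonas ends — done with Jonas.
Felix starts after Sofia ends — done with Sofia.
Yusuf starts after Felix ends — done with Felix.
Elena starts after Yusuf ends — done with Yusuf.
Ingrid starts after Elena ends.
Every pair is clear; the schedule has no overlaps.

No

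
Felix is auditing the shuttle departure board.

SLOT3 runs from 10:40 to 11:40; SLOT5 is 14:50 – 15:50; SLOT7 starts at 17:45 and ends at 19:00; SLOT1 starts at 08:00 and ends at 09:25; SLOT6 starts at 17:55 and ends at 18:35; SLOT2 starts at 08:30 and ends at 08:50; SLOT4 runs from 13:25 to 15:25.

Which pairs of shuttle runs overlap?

Check each pair: they overlap iff neither finishes before the other starts.
Sorted by start: SLOT1, SLOT2, SLOT3, SLOT4, SLOT5, SLOT7, SLOT6.
SLOT2 starts before SLOT1 ends → SLOT1 and SLOT2 overlap.
SLOT3 starts after SLOT1 ends, so nothing later overlaps SLOT1 either.
SLOT3 starts after SLOT2 ends, so nothing later overlaps SLOT2 either.
SLOT4 starts after SLOT3 ends, so nothing later overlaps SLOT3 either.
SLOT5 starts before SLOT4 ends → SLOT4 and SLOT5 overlap.
SLOT7 starts after SLOT4 ends, so nothing later overlaps SLOT4 either.
SLOT7 starts after SLOT5 ends, so nothing later overlaps SLOT5 either.
SLOT6 starts before SLOT7 ends → SLOT7 and SLOT6 overlap.

SLOT1 & SLOT2, SLOT4 & SLOT5, SLOT6 & SLOT7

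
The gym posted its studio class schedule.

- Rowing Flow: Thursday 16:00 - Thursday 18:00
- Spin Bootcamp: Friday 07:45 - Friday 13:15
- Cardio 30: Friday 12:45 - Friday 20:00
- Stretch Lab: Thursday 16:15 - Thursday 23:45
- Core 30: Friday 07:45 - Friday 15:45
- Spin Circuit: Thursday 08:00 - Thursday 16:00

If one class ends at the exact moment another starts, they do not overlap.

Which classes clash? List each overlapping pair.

Cardio 30 & Core 30, Cardio 30 & Spin Bootcamp, Core 30 & Spin Bootcamp, Rowing Flow & Stretch Lab

Check each pair: they overlap iff neither finishes before the other starts.
Sorted by start: Spin Circuit, Rowing Flow, Stretch Lab, Core 30, Spin Bootcamp, Cardio 30.
Rowing Flow starts exactly when Spin Circuit ends (back-to-back, no overlap), so Spin Circuit has no further overlaps.
Stretch Lab starts before Rowing Flow ends → Rowing Flow and Stretch Lab overlap.
Core 30 starts after Rowing Flow ends, so Rowing Flow has no further overlaps.
Core 30 starts after Stretch Lab ends, so Stretch Lab has no further overlaps.
Spin Bootcamp starts before Core 30 ends → Core 30 and Spin Bootcamp overlap.
Cardio 30 starts before Core 30 ends → Core 30 and Cardio 30 overlap.
Cardio 30 starts before Spin Bootcamp ends → Spin Bootcamp and Cardio 30 overlap.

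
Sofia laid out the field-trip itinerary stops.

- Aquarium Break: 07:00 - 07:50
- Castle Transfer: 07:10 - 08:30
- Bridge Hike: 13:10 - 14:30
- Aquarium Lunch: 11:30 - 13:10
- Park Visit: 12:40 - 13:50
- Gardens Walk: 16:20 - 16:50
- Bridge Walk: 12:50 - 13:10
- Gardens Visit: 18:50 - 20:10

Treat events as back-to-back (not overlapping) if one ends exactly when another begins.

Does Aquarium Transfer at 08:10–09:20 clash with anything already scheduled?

Aquarium Break: ends 07:50 at or before Aquarium Transfer starts 08:10 → clear.
Castle Transfer: starts 07:10 before Aquarium Transfer ends 09:20, and ends 08:30 after Aquarium Transfer starts 08:10 → overlap.
Aquarium Lunch: starts 11:30 at or after Aquarium Transfer ends 09:20 → clear.
Park Visit: starts 12:40 at or after Aquarium Transfer ends 09:20 → clear.
Bridge Walk: starts 12:50 at or after Aquarium Transfer ends 09:20 → clear.
Bridge Hike: starts 13:10 at or after Aquarium Transfer ends 09:20 → clear.
Gardens Walk: starts 16:20 at or after Aquarium Transfer ends 09:20 → clear.
Gardens Visit: starts 18:50 at or after Aquarium Transfer ends 09:20 → clear.
Aquarium Transfer overlaps Castle Transfer.

Yes — it overlaps Castle Transfer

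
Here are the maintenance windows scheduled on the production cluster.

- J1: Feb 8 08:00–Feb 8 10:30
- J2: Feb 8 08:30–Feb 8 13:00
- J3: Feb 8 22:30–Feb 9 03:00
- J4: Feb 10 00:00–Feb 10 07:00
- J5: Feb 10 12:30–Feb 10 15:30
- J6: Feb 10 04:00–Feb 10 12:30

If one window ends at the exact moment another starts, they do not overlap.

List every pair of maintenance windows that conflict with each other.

J1 & J2, J4 & J6

Sorted by start: J1, J2, J3, J4, J6, J5.
J2 starts before J1 ends → J1 and J2 overlap.
J3 starts after J1 ends — done with J1.
J3 starts after J2 ends — done with J2.
J4 starts after J3 ends — done with J3.
J6 starts before J4 ends → J4 and J6 overlap.
J5 starts after J4 ends.
J5 starts exactly when J6 ends (back-to-back, no overlap).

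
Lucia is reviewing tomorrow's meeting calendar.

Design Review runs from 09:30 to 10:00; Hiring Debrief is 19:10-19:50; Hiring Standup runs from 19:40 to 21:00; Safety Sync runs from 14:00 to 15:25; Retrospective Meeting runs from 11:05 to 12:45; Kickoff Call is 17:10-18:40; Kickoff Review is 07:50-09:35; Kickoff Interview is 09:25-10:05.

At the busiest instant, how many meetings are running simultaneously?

Sweep the timeline, counting +1 at each start and −1 at each end (ends before starts at a tie):
07:50 start Kickoff Review → 1
09:25 start Kickoff Interview → 2
09:30 start Design Review → 3
09:35 end Kickoff Review → 2
10:00 end Design Review → 1
10:05 end Kickoff Interview → 0
11:05 start Retrospective Meeting → 1
12:45 end Retrospective Meeting → 0
14:00 start Safety Sync → 1
15:25 end Safety Sync → 0
17:10 start Kickoff Call → 1
18:40 end Kickoff Call → 0
19:10 start Hiring Debrief → 1
19:40 start Hiring Standup → 2
19:50 end Hiring Debrief → 1
21:00 end Hiring Standup → 0
Peak is 3, at 09:30 (Design Review, Kickoff Interview, Kickoff Review).

3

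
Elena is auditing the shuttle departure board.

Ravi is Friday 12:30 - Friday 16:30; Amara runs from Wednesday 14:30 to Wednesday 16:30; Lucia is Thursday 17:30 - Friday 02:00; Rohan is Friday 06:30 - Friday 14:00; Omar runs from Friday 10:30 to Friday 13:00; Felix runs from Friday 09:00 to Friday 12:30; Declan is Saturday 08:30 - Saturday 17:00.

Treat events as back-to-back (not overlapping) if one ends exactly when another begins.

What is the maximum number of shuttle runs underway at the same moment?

3

Walk through starts and ends in time order (an end at T is processed before a start at T):
Wednesday 14:30 start Amara → 1
Wednesday 16:30 end Amara → 0
Thursday 17:30 start Lucia → 1
Friday 02:00 end Lucia → 0
Friday 06:30 start Rohan → 1
Friday 09:00 start Felix → 2
Friday 10:30 start Omar → 3
Friday 12:30 end Felix → 2
Friday 12:30 start Ravi → 3
Friday 13:00 end Omar → 2
Friday 14:00 end Rohan → 1
Friday 16:30 end Ravi → 0
Saturday 08:30 start Declan → 1
Saturday 17:00 end Declan → 0
Peak is 3, at Friday 10:30 (Felix, Omar, Rohan).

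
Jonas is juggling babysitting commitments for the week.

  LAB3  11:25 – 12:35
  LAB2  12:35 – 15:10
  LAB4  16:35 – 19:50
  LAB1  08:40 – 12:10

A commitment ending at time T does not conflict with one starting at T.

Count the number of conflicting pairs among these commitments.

1

Sorted by start: LAB1, LAB3, LAB2, LAB4.
LAB3 starts before LAB1 ends → LAB1 and LAB3 overlap.
LAB2 starts after LAB1 ends, so nothing later overlaps LAB1 either.
LAB2 starts exactly when LAB3 ends (back-to-back, no overlap), so nothing later overlaps LAB3 either.
LAB4 starts after LAB2 ends.
Overlapping pairs: LAB1 & LAB3 — 1 in total.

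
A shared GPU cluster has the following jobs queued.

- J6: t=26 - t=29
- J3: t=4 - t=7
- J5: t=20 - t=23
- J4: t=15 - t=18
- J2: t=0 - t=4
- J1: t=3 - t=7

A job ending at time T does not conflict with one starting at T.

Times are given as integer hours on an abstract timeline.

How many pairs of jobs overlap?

Sorted by start: J2, J1, J3, J4, J5, J6.
J1 starts before J2 ends → J2 and J1 overlap.
J3 starts exactly when J2 ends (back-to-back, no overlap), so J2 has no further overlaps.
J3 starts before J1 ends → J1 and J3 overlap.
J4 starts after J1 ends, so J1 has no further overlaps.
J4 starts after J3 ends, so J3 has no further overlaps.
J5 starts after J4 ends, so J4 has no further overlaps.
J6 starts after J5 ends.
Overlapping pairs: J1 & J2, J1 & J3 — 2 in total.

2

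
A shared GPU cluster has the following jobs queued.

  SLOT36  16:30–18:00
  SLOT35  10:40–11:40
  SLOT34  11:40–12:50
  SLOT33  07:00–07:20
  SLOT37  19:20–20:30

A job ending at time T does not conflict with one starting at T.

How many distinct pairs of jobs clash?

0

Check each pair: they overlap iff neither finishes before the other starts.
Sorted by start: SLOT33, SLOT35, SLOT34, SLOT36, SLOT37.
SLOT35 starts after SLOT33 ends, so SLOT33 has no further overlaps.
SLOT34 starts exactly when SLOT35 ends (back-to-back, no overlap), so SLOT35 has no further overlaps.
SLOT36 starts after SLOT34 ends, so SLOT34 has no further overlaps.
SLOT37 starts after SLOT36 ends.
No pair overlaps.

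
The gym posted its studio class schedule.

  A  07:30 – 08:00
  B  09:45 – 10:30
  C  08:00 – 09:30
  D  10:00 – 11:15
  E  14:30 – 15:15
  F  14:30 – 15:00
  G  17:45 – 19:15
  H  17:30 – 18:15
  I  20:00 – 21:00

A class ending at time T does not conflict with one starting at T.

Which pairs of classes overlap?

Two intervals overlap when each starts before the other ends.
Sorted by start: A, C, B, D, E, F, H, G, I.
C starts exactly when A ends (back-to-back, no overlap), so nothing later overlaps A either.
B starts after C ends, so nothing later overlaps C either.
D starts before B ends → B and D overlap.
E starts after B ends, so nothing later overlaps B either.
E starts after D ends, so nothing later overlaps D either.
F starts before E ends → E and F overlap.
H starts after E ends, so nothing later overlaps E either.
H starts after F ends, so nothing later overlaps F either.
G starts before H ends → H and G overlap.
I starts after H ends.
I starts after G ends.

B & D, E & F, G & H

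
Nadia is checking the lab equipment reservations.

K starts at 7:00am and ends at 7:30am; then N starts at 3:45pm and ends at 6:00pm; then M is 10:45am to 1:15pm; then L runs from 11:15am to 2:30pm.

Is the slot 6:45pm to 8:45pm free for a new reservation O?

K: ends 7:30am at or before O starts 6:45pm → clear.
M: ends 1:15pm at or before O starts 6:45pm → clear.
L: ends 2:30pm at or before O starts 6:45pm → clear.
N: ends 6:00pm at or before O starts 6:45pm → clear.

Yes — the slot is free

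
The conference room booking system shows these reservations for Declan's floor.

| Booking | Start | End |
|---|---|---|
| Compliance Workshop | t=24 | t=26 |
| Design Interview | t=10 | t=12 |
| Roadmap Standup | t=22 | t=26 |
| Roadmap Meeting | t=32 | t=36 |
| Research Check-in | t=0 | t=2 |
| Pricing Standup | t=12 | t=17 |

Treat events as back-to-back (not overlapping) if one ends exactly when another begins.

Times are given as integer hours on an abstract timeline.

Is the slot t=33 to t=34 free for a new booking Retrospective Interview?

Research Check-in: ends t=2 at or before Retrospective Interview starts t=33 → clear.
Design Interview: ends t=12 at or before Retrospective Interview starts t=33 → clear.
Pricing Standup: ends t=17 at or before Retrospective Interview starts t=33 → clear.
Roadmap Standup: ends t=26 at or before Retrospective Interview starts t=33 → clear.
Compliance Workshop: ends t=26 at or before Retrospective Interview starts t=33 → clear.
Roadmap Meeting: starts t=32 before Retrospective Interview ends t=34, and ends t=36 after Retrospective Interview starts t=33 → overlap.
Retrospective Interview overlaps Roadmap Meeting.

No — it overlaps Roadmap Meeting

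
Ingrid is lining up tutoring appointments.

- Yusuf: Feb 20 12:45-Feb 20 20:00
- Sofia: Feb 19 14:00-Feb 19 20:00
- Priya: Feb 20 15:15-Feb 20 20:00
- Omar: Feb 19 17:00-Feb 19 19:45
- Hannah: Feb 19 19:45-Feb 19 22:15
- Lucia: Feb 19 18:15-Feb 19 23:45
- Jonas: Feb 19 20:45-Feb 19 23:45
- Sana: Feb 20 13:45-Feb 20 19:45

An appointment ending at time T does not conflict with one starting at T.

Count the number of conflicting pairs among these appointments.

10

Check each pair: they overlap iff neither finishes before the other starts.
Sorted by start: Sofia, Omar, Lucia, Hannah, Jonas, Yusuf, Sana, Priya.
Omar starts before Sofia ends → Sofia and Omar overlap.
Lucia starts before Sofia ends → Sofia and Lucia overlap.
Hannah starts before Sofia ends → Sofia and Hannah overlap.
Jonas starts after Sofia ends, so nothing later overlaps Sofia either.
Lucia starts before Omar ends → Omar and Lucia overlap.
Hannah starts exactly when Omar ends (back-to-back, no overlap), so nothing later overlaps Omar either.
Hannah starts before Lucia ends → Lucia and Hannah overlap.
Jonas starts before Lucia ends → Lucia and Jonas overlap.
Yusuf starts after Lucia ends, so nothing later overlaps Lucia either.
Jonas starts before Hannah ends → Hannah and Jonas overlap.
Yusuf starts after Hannah ends, so nothing later overlaps Hannah either.
Yusuf starts after Jonas ends, so nothing later overlaps Jonas either.
Sana starts before Yusuf ends → Yusuf and Sana overlap.
Priya starts before Yusuf ends → Yusuf and Priya overlap.
Priya starts before Sana ends → Sana and Priya overlap.
Overlapping pairs: Hannah & Jonas, Hannah & Lucia, Hannah & Sofia, Jonas & Lucia, Lucia & Omar, Lucia & Sofia, Omar & Sofia, Priya & Sana, Priya & Yusuf, Sana & Yusuf — 10 in total.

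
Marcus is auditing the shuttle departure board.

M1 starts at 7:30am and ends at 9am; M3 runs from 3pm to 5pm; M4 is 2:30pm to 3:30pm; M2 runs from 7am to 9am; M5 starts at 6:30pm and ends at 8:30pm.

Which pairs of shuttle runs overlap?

Sorted by start: M2, M1, M4, M3, M5.
M1 starts before M2 ends → M2 and M1 overlap.
M4 starts after M2 ends, so nothing later overlaps M2 either.
M4 starts after M1 ends, so nothing later overlaps M1 either.
M3 starts before M4 ends → M4 and M3 overlap.
M5 starts after M4 ends.
M5 starts after M3 ends.

M1 & M2, M3 & M4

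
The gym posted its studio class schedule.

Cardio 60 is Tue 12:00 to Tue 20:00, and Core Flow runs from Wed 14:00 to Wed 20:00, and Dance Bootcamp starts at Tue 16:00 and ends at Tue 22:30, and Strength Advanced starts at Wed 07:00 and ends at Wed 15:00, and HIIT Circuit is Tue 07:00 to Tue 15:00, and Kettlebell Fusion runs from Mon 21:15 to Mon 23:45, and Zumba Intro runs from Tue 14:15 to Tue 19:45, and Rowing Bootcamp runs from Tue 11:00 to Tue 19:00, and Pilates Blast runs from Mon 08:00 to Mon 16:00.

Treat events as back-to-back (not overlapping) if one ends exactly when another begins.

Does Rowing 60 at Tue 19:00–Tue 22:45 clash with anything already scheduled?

Pilates Blast: ends Mon 16:00 at or before Rowing 60 starts Tue 19:00 → clear.
Kettlebell Fusion: ends Mon 23:45 at or before Rowing 60 starts Tue 19:00 → clear.
HIIT Circuit: ends Tue 15:00 at or before Rowing 60 starts Tue 19:00 → clear.
Rowing Bootcamp: ends Tue 19:00 at or before Rowing 60 starts Tue 19:00 → clear.
Cardio 60: starts Tue 12:00 before Rowing 60 ends Tue 22:45, and ends Tue 20:00 after Rowing 60 starts Tue 19:00 → overlap.
Zumba Intro: starts Tue 14:15 before Rowing 60 ends Tue 22:45, and ends Tue 19:45 after Rowing 60 starts Tue 19:00 → overlap.
Dance Bootcamp: starts Tue 16:00 before Rowing 60 ends Tue 22:45, and ends Tue 22:30 after Rowing 60 starts Tue 19:00 → overlap.
Strength Advanced: starts Wed 07:00 at or after Rowing 60 ends Tue 22:45 → clear.
Core Flow: starts Wed 14:00 at or after Rowing 60 ends Tue 22:45 → clear.
Rowing 60 overlaps Zumba Intro, Dance Bootcamp, Cardio 60.

Yes — it overlaps Cardio 60, Dance Bootcamp, Zumba Intro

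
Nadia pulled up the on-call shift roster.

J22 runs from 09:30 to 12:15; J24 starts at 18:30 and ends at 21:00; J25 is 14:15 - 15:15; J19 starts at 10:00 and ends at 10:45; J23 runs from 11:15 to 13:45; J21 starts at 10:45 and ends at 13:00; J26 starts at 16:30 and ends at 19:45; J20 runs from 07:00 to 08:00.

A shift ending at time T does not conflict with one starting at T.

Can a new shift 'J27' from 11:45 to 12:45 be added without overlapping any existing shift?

J20: ends 08:00 at or before J27 starts 11:45 → clear.
J22: starts 09:30 before J27 ends 12:45, and ends 12:15 after J27 starts 11:45 → overlap.
J19: ends 10:45 at or before J27 starts 11:45 → clear.
J21: starts 10:45 before J27 ends 12:45, and ends 13:00 after J27 starts 11:45 → overlap.
J23: starts 11:15 before J27 ends 12:45, and ends 13:45 after J27 starts 11:45 → overlap.
J25: starts 14:15 at or after J27 ends 12:45 → clear.
J26: starts 16:30 at or after J27 ends 12:45 → clear.
J24: starts 18:30 at or after J27 ends 12:45 → clear.
J27 overlaps J21, J22, J23.

No — it overlaps J21, J22, J23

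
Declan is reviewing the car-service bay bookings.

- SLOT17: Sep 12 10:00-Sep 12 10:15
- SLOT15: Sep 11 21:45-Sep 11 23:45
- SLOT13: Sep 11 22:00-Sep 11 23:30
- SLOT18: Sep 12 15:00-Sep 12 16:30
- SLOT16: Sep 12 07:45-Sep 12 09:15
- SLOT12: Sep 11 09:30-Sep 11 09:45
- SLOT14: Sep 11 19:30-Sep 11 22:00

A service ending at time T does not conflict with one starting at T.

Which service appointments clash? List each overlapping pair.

SLOT13 & SLOT15, SLOT14 & SLOT15

Sorted by start: SLOT12, SLOT14, SLOT15, SLOT13, SLOT16, SLOT17, SLOT18.
SLOT14 starts after SLOT12 ends — done with SLOT12.
SLOT15 starts before SLOT14 ends → SLOT14 and SLOT15 overlap.
SLOT13 starts exactly when SLOT14 ends (back-to-back, no overlap) — done with SLOT14.
SLOT13 starts before SLOT15 ends → SLOT15 and SLOT13 overlap.
SLOT16 starts after SLOT15 ends — done with SLOT15.
SLOT16 starts after SLOT13 ends — done with SLOT13.
SLOT17 starts after SLOT16 ends — done with SLOT16.
SLOT18 starts after SLOT17 ends.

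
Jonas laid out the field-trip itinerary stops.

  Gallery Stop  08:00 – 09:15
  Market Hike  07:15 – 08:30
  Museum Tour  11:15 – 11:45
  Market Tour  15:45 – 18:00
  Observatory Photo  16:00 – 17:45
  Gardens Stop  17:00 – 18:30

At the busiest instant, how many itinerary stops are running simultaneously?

3

Sort all start/end points and keep a running count:
07:15 start Market Hike → 1
08:00 start Gallery Stop → 2
08:30 end Market Hike → 1
09:15 end Gallery Stop → 0
11:15 start Museum Tour → 1
11:45 end Museum Tour → 0
15:45 start Market Tour → 1
16:00 start Observatory Photo → 2
17:00 start Gardens Stop → 3
17:45 end Observatory Photo → 2
18:00 end Market Tour → 1
18:30 end Gardens Stop → 0
Peak is 3, at 17:00 (Gardens Stop, Market Tour, Observatory Photo).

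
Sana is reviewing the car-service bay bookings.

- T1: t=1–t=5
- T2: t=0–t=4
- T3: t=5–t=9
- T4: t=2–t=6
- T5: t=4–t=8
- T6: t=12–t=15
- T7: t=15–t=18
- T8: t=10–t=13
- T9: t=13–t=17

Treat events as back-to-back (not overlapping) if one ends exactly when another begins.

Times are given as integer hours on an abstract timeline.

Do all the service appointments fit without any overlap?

No

Sorted by start: T2, T1, T4, T5, T3, T8, T6, T9, T7.
T1 starts before T2 ends → T2 and T1 overlap.
That's a conflict, so the schedule is not conflict-free.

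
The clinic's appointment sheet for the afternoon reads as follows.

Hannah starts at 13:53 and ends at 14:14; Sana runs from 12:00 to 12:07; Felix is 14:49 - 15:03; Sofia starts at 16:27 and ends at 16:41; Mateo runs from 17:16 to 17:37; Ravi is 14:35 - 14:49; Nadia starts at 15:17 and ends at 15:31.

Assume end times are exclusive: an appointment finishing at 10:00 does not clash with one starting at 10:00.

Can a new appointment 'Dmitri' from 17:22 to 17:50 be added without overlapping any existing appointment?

Sana: ends 12:07 at or before Dmitri starts 17:22 → clear.
Hannah: ends 14:14 at or before Dmitri starts 17:22 → clear.
Ravi: ends 14:49 at or before Dmitri starts 17:22 → clear.
Felix: ends 15:03 at or before Dmitri starts 17:22 → clear.
Nadia: ends 15:31 at or before Dmitri starts 17:22 → clear.
Sofia: ends 16:41 at or before Dmitri starts 17:22 → clear.
Mateo: starts 17:16 before Dmitri ends 17:50, and ends 17:37 after Dmitri starts 17:22 → overlap.
Dmitri overlaps Mateo.

No — it overlaps Mateo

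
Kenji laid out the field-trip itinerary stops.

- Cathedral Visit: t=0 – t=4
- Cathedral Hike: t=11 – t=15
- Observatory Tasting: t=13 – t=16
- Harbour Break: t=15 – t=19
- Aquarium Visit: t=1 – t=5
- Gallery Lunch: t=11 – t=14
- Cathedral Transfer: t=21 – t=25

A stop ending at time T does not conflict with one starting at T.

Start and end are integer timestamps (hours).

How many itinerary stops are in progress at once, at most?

3

Sort all start/end points and keep a running count:
t=0 start Cathedral Visit → 1
t=1 start Aquarium Visit → 2
t=4 end Cathedral Visit → 1
t=5 end Aquarium Visit → 0
t=11 start Cathedral Hike → 1
t=11 start Gallery Lunch → 2
t=13 start Observatory Tasting → 3
t=14 end Gallery Lunch → 2
t=15 end Cathedral Hike → 1
t=15 start Harbour Break → 2
t=16 end Observatory Tasting → 1
t=19 end Harbour Break → 0
t=21 start Cathedral Transfer → 1
t=25 end Cathedral Transfer → 0
Peak is 3, at t=13 (Cathedral Hike, Gallery Lunch, Observatory Tasting).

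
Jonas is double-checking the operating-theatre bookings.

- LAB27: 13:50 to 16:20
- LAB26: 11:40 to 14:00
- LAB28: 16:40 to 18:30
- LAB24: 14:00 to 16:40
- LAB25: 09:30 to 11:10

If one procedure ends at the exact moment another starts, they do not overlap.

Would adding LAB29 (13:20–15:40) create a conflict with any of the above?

LAB25: ends 11:10 at or before LAB29 starts 13:20 → clear.
LAB26: starts 11:40 before LAB29 ends 15:40, and ends 14:00 after LAB29 starts 13:20 → overlap.
LAB27: starts 13:50 before LAB29 ends 15:40, and ends 16:20 after LAB29 starts 13:20 → overlap.
LAB24: starts 14:00 before LAB29 ends 15:40, and ends 16:40 after LAB29 starts 13:20 → overlap.
LAB28: starts 16:40 at or after LAB29 ends 15:40 → clear.
LAB29 overlaps LAB24, LAB26, LAB27.

Yes — it overlaps LAB24, LAB26, LAB27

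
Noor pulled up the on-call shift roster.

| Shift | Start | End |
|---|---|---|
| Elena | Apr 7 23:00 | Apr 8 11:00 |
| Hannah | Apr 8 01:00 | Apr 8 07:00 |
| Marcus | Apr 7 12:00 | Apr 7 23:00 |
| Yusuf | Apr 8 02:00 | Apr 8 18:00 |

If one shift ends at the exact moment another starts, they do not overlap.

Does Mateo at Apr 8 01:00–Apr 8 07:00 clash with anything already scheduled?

Marcus: ends Apr 7 23:00 at or before Mateo starts Apr 8 01:00 → clear.
Elena: starts Apr 7 23:00 before Mateo ends Apr 8 07:00, and ends Apr 8 11:00 after Mateo starts Apr 8 01:00 → overlap.
Hannah: starts Apr 8 01:00 before Mateo ends Apr 8 07:00, and ends Apr 8 07:00 after Mateo starts Apr 8 01:00 → overlap.
Yusuf: starts Apr 8 02:00 before Mateo ends Apr 8 07:00, and ends Apr 8 18:00 after Mateo starts Apr 8 01:00 → overlap.
Mateo overlaps Elena, Hannah, Yusuf.

Yes — it overlaps Elena, Hannah, Yusuf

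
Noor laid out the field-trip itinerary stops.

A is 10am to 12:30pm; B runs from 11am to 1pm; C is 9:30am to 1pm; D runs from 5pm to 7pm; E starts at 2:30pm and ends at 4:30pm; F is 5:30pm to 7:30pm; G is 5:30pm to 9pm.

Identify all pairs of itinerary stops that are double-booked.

Sorted by start: C, A, B, E, D, F, G.
A starts before C ends → C and A overlap.
B starts before C ends → C and B overlap.
E starts after C ends, so nothing later overlaps C either.
B starts before A ends → A and B overlap.
E starts after A ends, so nothing later overlaps A either.
E starts after B ends, so nothing later overlaps B either.
D starts after E ends, so nothing later overlaps E either.
F starts before D ends → D and F overlap.
G starts before D ends → D and G overlap.
G starts before F ends → F and G overlap.

A & B, A & C, B & C, D & F, D & G, F & G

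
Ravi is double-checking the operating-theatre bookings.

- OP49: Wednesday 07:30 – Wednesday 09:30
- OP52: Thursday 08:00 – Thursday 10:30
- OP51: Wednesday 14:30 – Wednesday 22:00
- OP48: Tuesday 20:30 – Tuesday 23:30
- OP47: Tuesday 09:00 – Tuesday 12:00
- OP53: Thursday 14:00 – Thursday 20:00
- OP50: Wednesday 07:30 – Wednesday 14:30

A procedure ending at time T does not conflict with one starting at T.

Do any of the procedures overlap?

Yes

Sorted by start: OP47, OP48, OP49, OP50, OP51, OP52, OP53.
OP48 starts after OP47 ends; OP47 is clear from here.
OP49 starts after OP48 ends; OP48 is clear from here.
OP50 starts before OP49 ends → OP49 and OP50 overlap.
That's a conflict, so the schedule is not conflict-free.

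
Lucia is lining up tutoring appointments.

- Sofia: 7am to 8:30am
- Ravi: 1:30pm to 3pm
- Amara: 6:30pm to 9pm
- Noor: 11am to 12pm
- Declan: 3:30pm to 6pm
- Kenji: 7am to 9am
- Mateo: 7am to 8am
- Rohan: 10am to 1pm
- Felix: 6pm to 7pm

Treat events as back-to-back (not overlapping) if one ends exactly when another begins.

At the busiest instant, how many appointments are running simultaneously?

Walk through starts and ends in time order (an end at T is processed before a start at T):
7am start Kenji → 1
7am start Mateo → 2
7am start Sofia → 3
8am end Mateo → 2
8:30am end Sofia → 1
9am end Kenji → 0
10am start Rohan → 1
11am start Noor → 2
12pm end Noor → 1
1pm end Rohan → 0
1:30pm start Ravi → 1
3pm end Ravi → 0
3:30pm start Declan → 1
6pm end Declan → 0
6pm start Felix → 1
6:30pm start Amara → 2
7pm end Felix → 1
9pm end Amara → 0
Peak is 3, at 7am (Kenji, Mateo, Sofia).

3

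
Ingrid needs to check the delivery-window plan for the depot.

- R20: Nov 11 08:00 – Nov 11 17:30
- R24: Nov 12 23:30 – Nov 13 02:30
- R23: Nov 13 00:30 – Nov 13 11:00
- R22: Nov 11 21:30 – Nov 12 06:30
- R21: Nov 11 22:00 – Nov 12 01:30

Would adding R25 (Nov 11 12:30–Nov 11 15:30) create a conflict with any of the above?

R20: starts Nov 11 08:00 before R25 ends Nov 11 15:30, and ends Nov 11 17:30 after R25 starts Nov 11 12:30 → overlap.
R22: starts Nov 11 21:30 at or after R25 ends Nov 11 15:30 → clear.
R21: starts Nov 11 22:00 at or after R25 ends Nov 11 15:30 → clear.
R24: starts Nov 12 23:30 at or after R25 ends Nov 11 15:30 → clear.
R23: starts Nov 13 00:30 at or after R25 ends Nov 11 15:30 → clear.
R25 overlaps R20.

Yes — it overlaps R20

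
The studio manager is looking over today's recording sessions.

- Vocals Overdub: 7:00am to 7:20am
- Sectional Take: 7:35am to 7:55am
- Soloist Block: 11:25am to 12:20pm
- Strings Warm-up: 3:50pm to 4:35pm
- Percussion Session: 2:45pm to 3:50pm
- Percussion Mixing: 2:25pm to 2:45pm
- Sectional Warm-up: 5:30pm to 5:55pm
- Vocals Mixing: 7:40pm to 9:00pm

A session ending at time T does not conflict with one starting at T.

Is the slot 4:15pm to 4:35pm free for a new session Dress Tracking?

No — it overlaps Strings Warm-up

Vocals Overdub: ends 7:20am at or before Dress Tracking starts 4:15pm → clear.
Sectional Take: ends 7:55am at or before Dress Tracking starts 4:15pm → clear.
Soloist Block: ends 12:20pm at or before Dress Tracking starts 4:15pm → clear.
Percussion Mixing: ends 2:45pm at or before Dress Tracking starts 4:15pm → clear.
Percussion Session: ends 3:50pm at or before Dress Tracking starts 4:15pm → clear.
Strings Warm-up: starts 3:50pm before Dress Tracking ends 4:35pm, and ends 4:35pm after Dress Tracking starts 4:15pm → overlap.
Sectional Warm-up: starts 5:30pm at or after Dress Tracking ends 4:35pm → clear.
Vocals Mixing: starts 7:40pm at or after Dress Tracking ends 4:35pm → clear.
Dress Tracking overlaps Strings Warm-up.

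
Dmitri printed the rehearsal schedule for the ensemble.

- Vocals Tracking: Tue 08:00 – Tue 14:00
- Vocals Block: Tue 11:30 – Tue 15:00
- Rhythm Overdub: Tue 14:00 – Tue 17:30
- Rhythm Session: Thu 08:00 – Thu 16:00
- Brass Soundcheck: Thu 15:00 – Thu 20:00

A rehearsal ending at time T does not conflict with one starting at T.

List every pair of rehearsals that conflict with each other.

Check each pair: they overlap iff neither finishes before the other starts.
Sorted by start: Vocals Tracking, Vocals Block, Rhythm Overdub, Rhythm Session, Brass Soundcheck.
Vocals Block starts before Vocals Tracking ends → Vocals Tracking and Vocals Block overlap.
Rhythm Overdub starts exactly when Vocals Tracking ends (back-to-back, no overlap), so Vocals Tracking has no further overlaps.
Rhythm Overdub starts before Vocals Block ends → Vocals Block and Rhythm Overdub overlap.
Rhythm Session starts after Vocals Block ends, so Vocals Block has no further overlaps.
Rhythm Session starts after Rhythm Overdub ends, so Rhythm Overdub has no further overlaps.
Brass Soundcheck starts before Rhythm Session ends → Rhythm Session and Brass Soundcheck overlap.

Brass Soundcheck & Rhythm Session, Rhythm Overdub & Vocals Block, Vocals Block & Vocals Tracking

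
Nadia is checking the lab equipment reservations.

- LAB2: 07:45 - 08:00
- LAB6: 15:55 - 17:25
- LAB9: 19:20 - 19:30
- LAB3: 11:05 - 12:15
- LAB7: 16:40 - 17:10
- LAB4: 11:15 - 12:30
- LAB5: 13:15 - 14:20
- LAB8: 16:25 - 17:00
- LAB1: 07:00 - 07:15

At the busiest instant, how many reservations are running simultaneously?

Sweep the timeline, counting +1 at each start and −1 at each end (ends before starts at a tie):
07:00 start LAB1 → 1
07:15 end LAB1 → 0
07:45 start LAB2 → 1
08:00 end LAB2 → 0
11:05 start LAB3 → 1
11:15 start LAB4 → 2
12:15 end LAB3 → 1
12:30 end LAB4 → 0
13:15 start LAB5 → 1
14:20 end LAB5 → 0
15:55 start LAB6 → 1
16:25 start LAB8 → 2
16:40 start LAB7 → 3
17:00 end LAB8 → 2
17:10 end LAB7 → 1
17:25 end LAB6 → 0
19:20 start LAB9 → 1
19:30 end LAB9 → 0
Peak is 3, at 16:40 (LAB6, LAB7, LAB8).

3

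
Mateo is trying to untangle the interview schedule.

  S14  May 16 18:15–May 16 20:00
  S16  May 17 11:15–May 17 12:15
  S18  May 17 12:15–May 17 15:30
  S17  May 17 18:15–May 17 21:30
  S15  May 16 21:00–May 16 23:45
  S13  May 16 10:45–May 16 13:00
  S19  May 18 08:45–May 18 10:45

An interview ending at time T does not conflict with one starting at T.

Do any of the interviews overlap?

Sorted by start: S13, S14, S15, S16, S18, S17, S19.
S14 starts after S13 ends — done with S13.
S15 starts after S14 ends — done with S14.
S16 starts after S15 ends — done with S15.
S18 starts exactly when S16 ends (back-to-back, no overlap) — done with S16.
S17 starts after S18 ends — done with S18.
S19 starts after S17 ends.
Every pair is clear; the schedule has no overlaps.

No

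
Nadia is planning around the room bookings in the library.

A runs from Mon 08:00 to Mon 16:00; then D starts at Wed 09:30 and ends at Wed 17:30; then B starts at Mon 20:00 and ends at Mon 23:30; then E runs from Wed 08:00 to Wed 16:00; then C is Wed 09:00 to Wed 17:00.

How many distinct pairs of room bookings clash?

Sorted by start: A, B, E, C, D.
B starts after A ends; A is clear from here.
E starts after B ends; B is clear from here.
C starts before E ends → E and C overlap.
D starts before E ends → E and D overlap.
D starts before C ends → C and D overlap.
Overlapping pairs: C & D, C & E, D & E — 3 in total.

3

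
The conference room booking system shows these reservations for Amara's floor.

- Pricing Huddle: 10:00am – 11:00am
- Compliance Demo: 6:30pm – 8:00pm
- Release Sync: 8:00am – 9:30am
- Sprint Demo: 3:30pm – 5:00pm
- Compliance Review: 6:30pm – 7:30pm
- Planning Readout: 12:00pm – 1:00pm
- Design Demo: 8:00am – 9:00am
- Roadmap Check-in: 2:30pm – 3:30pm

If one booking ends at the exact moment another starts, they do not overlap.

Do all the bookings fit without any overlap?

No

Sorted by start: Design Demo, Release Sync, Pricing Huddle, Planning Readout, Roadmap Check-in, Sprint Demo, Compliance Review, Compliance Demo.
Release Sync starts before Design Demo ends → Design Demo and Release Sync overlap.
That's a conflict, so the schedule is not conflict-free.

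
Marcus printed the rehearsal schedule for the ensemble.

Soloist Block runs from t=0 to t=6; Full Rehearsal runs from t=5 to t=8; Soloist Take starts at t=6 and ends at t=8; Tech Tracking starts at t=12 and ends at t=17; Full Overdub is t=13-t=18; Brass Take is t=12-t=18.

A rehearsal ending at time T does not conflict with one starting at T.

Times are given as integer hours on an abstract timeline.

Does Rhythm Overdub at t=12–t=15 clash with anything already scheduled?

Soloist Block: ends t=6 at or before Rhythm Overdub starts t=12 → clear.
Full Rehearsal: ends t=8 at or before Rhythm Overdub starts t=12 → clear.
Soloist Take: ends t=8 at or before Rhythm Overdub starts t=12 → clear.
Tech Tracking: starts t=12 before Rhythm Overdub ends t=15, and ends t=17 after Rhythm Overdub starts t=12 → overlap.
Brass Take: starts t=12 before Rhythm Overdub ends t=15, and ends t=18 after Rhythm Overdub starts t=12 → overlap.
Full Overdub: starts t=13 before Rhythm Overdub ends t=15, and ends t=18 after Rhythm Overdub starts t=12 → overlap.
Rhythm Overdub overlaps Tech Tracking, Full Overdub, Brass Take.

Yes — it overlaps Brass Take, Full Overdub, Tech Tracking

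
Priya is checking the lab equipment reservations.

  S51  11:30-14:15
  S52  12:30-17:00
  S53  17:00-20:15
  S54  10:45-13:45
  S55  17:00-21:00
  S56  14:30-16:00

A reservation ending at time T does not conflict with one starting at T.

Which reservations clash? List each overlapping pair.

S51 & S52, S51 & S54, S52 & S54, S52 & S56, S53 & S55

Two intervals overlap when each starts before the other ends.
Sorted by start: S54, S51, S52, S56, S53, S55.
S51 starts before S54 ends → S54 and S51 overlap.
S52 starts before S54 ends → S54 and S52 overlap.
S56 starts after S54 ends; S54 is clear from here.
S52 starts before S51 ends → S51 and S52 overlap.
S56 starts after S51 ends; S51 is clear from here.
S56 starts before S52 ends → S52 and S56 overlap.
S53 starts exactly when S52 ends (back-to-back, no overlap); S52 is clear from here.
S53 starts after S56 ends; S56 is clear from here.
S55 starts before S53 ends → S53 and S55 overlap.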